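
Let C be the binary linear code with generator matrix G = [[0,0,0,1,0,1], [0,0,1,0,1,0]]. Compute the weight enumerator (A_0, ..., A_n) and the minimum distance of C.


Weight distribution: A_0 = 1, A_2 = 2, A_4 = 1. Minimum distance d = 2.

Enumerate all 2^2 = 4 messages m ∈ F_2^2.
For each, compute codeword c = mG in F_2^6, then tally its weight.
  m = 00 → c = 000000, weight = 0.
  m = 10 → c = 000101, weight = 2.
  m = 01 → c = 001010, weight = 2.
  m = 11 → c = 001111, weight = 4.
Tally weights:
  weight 0: 1 codewords.
  weight 2: 2 codewords.
  weight 4: 1 codewords.
Minimum distance d = smallest w > 0 with A_w > 0 = 2.
Sanity: Σ A_w = 4 = 2^2 = 4 ✓.


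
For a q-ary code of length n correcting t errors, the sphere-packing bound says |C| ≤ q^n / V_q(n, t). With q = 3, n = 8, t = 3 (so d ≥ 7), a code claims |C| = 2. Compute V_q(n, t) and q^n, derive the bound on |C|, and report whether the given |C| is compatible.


V_q(n, t) = 577, q^n = 6561, Hamming bound = 11, |C| = 2 ≤ bound (satisfied).

Step 1: Compute V_q(n, t) = Σ_{j=0}^3 C(n, j) (q−1)^j.
  j = 0: C(8,0)·(2)^0 = 1·1 = 1.
  j = 1: C(8,1)·(2)^1 = 8·2 = 16.
  j = 2: C(8,2)·(2)^2 = 28·4 = 112.
  j = 3: C(8,3)·(2)^3 = 56·8 = 448.
  V_q(n, t) = 1 + 16 + 112 + 448 = 577.
Step 2: q^n = 3^8 = 6561.
Step 3: Hamming bound ⌊q^n / V_q(n,t)⌋ = ⌊6561/577⌋ = 11.
Step 4: Compare |C| = 2 to 11: satisfied.
The claimed |C| lies below the Hamming bound.


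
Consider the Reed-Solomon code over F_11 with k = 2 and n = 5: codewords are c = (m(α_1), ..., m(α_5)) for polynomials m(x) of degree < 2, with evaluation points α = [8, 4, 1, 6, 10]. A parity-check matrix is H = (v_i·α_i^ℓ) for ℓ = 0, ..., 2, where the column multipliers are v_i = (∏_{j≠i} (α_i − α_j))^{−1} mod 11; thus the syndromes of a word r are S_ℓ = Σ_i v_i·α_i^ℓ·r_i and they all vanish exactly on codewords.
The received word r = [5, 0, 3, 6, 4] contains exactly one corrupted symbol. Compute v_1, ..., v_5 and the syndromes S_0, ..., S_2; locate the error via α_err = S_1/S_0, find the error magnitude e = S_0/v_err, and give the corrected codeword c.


S = (7, 6, 2), error at position 2, error magnitude e = 4, c = [5, 7, 3, 6, 4].

Step 1: column multipliers v_i = (∏_{j≠i}(α_i − α_j))^{−1} mod 11.
  i = 1 (α = 8): (8−4)(8−1)(8−6)(8−10) = 4·7·2·(−2) = −112 ≡ 9, so v_1 = 9^{−1} = 5 (mod 11).
  i = 2 (α = 4): (4−8)(4−1)(4−6)(4−10) = (−4)·3·(−2)·(−6) = −144 ≡ 10, so v_2 = 10^{−1} = 10 (mod 11).
  i = 3 (α = 1): (1−8)(1−4)(1−6)(1−10) = (−7)·(−3)·(−5)·(−9) = 945 ≡ 10, so v_3 = 10^{−1} = 10 (mod 11).
  i = 4 (α = 6): (6−8)(6−4)(6−1)(6−10) = (−2)·2·5·(−4) = 80 ≡ 3, so v_4 = 3^{−1} = 4 (mod 11).
  i = 5 (α = 10): (10−8)(10−4)(10−1)(10−6) = 2·6·9·4 = 432 ≡ 3, so v_5 = 3^{−1} = 4 (mod 11).
  v = [5, 10, 10, 4, 4].
Step 2: syndromes of r = [5, 0, 3, 6, 4] (all sums mod 11).
  S_0 = Σ v_i r_i = 5·5 + 10·0 + 10·3 + 4·6 + 4·4 = 95 ≡ 7.
  S_1 = Σ v_i α_i r_i = 5·8·5 + 10·4·0 + 10·1·3 + 4·6·6 + 4·10·4 = 534 ≡ 6.
  α_i^2 mod 11 = [9, 5, 1, 3, 1].
  S_2 = Σ v_i α_i^2 r_i = 5·9·5 + 10·5·0 + 10·1·3 + 4·3·6 + 4·1·4 = 343 ≡ 2.
  S = (7, 6, 2) ≠ 0, so r is not a codeword (an error is present).
Step 3: locate the error. For a single error e at position i, S_ℓ = v_i·e·α_i^ℓ, so α_err = S_1/S_0.
  S_0^{−1} = 7^{−1} = 8 (mod 11), so α_err = 6·8 = 48 ≡ 4 = α_2. Error position i = 2.
  Consistency check: S_2/S_1 = 2·2 = 4 ≡ 4 = α_err ✓ (single-error assumption holds).
Step 4: error magnitude e = S_0/v_2 = S_0·∏_{j≠2}(α_2 − α_j) = 7·10 = 70 ≡ 4 (mod 11).
Step 5: correct position 2: c_2 = r_2 − e = 0 − 4 ≡ 7 (mod 11). Hence c = [5, 7, 3, 6, 4].
  Check: interpolating c through the α_i gives m(x) = 9 + 5·x (degree < 2) with m(α_i) = c_i for every i, so c is indeed a codeword.


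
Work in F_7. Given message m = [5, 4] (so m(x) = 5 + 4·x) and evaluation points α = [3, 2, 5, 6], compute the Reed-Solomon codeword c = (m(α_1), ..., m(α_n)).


c = [3, 6, 4, 1]

Message polynomial: m(x) = 5 + 4·x (mod 7).
For each evaluation point α_i, compute m(α_i) mod 7:
  α_1 = 3: Horner steps 4 → 3, so m(3) = 3.
  α_2 = 2: Horner steps 4 → 6, so m(2) = 6.
  α_3 = 5: Horner steps 4 → 4, so m(5) = 4.
  α_4 = 6: Horner steps 4 → 1, so m(6) = 1.
Codeword c = [3, 6, 4, 1] ∈ F_7^4.


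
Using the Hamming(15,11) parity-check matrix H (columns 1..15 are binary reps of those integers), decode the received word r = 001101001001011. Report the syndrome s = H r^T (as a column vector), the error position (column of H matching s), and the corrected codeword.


s = (0, 1, 0, 1)^T, error position = 5, corrected codeword c = 001111001001011

Compute s = H r^T mod 2 one row at a time:
  s_1 = 0 + 1 + 0 + 0 + 1 + 0 + 1 + 1 = 4 ≡ 0 (mod 2).
  s_2 = 1 + 0 + 1 + 0 + 1 + 0 + 1 + 1 = 5 ≡ 1 (mod 2).
  s_3 = 0 + 1 + 1 + 0 + 0 + 0 + 1 + 1 = 4 ≡ 0 (mod 2).
  s_4 = 0 + 1 + 0 + 0 + 1 + 0 + 0 + 1 = 3 ≡ 1 (mod 2).
s = (0, 1, 0, 1)^T — this equals column 5 of H (binary 0101), so error is at position 5.
Correct: flip bit 5 of r = 001101001001011 to get c = 001111001001011.


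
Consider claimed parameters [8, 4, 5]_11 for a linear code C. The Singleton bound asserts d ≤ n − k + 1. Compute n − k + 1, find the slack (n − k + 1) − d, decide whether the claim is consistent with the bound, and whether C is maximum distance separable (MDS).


Singleton RHS = n − k + 1 = 5, slack = 0, bound satisfied, MDS.

Singleton bound: d ≤ n − k + 1.
Here n = 8, k = 4, so n − k + 1 = 5.
Given d = 5, check d ≤ 5: YES.
Slack = (n − k + 1) − d = 0.
The code is MDS (slack = 0).
Description: the claimed parameters are [8, 4, 5]_11; such a code would be MDS (meets Singleton bound).


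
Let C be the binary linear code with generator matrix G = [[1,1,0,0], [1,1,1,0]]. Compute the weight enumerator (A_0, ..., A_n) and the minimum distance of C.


Weight distribution: A_0 = 1, A_1 = 1, A_2 = 1, A_3 = 1. Minimum distance d = 1.

Enumerate all 2^2 = 4 messages m ∈ F_2^2.
For each, compute codeword c = mG in F_2^4, then tally its weight.
  m = 00 → c = 0000, weight = 0.
  m = 10 → c = 1100, weight = 2.
  m = 01 → c = 1110, weight = 3.
  m = 11 → c = 0010, weight = 1.
Tally weights:
  weight 0: 1 codewords.
  weight 1: 1 codewords.
  weight 2: 1 codewords.
  weight 3: 1 codewords.
Minimum distance d = smallest w > 0 with A_w > 0 = 1.
Sanity: Σ A_w = 4 = 2^2 = 4 ✓.


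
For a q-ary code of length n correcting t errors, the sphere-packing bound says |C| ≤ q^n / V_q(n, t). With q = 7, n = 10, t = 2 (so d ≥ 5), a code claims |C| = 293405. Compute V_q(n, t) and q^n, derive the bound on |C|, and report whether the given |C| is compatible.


V_q(n, t) = 1681, q^n = 282475249, Hamming bound = 168040, |C| = 293405 > bound (violated).

Step 1: Compute V_q(n, t) = Σ_{j=0}^2 C(n, j) (q−1)^j.
  j = 0: C(10,0)·(6)^0 = 1·1 = 1.
  j = 1: C(10,1)·(6)^1 = 10·6 = 60.
  j = 2: C(10,2)·(6)^2 = 45·36 = 1620.
  V_q(n, t) = 1 + 60 + 1620 = 1681.
Step 2: q^n = 7^10 = 282475249.
Step 3: Hamming bound ⌊q^n / V_q(n,t)⌋ = ⌊282475249/1681⌋ = 168040.
Step 4: Compare |C| = 293405 to 168040: violated.
The claimed |C| lies above the Hamming bound, so no 7-ary code of length 10 with d ≥ 5 can have 293405 codewords.


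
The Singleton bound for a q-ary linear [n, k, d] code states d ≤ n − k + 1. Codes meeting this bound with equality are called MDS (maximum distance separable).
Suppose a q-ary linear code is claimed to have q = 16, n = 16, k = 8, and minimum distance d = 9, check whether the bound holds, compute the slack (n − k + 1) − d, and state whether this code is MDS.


Singleton RHS = n − k + 1 = 9, slack = 0, bound satisfied, MDS.

Singleton bound: d ≤ n − k + 1.
Here n = 16, k = 8, so n − k + 1 = 9.
Given d = 9, check d ≤ 9: YES.
Slack = (n − k + 1) − d = 0.
The code is MDS (slack = 0).
Description: the claimed parameters are [16, 8, 9]_16; such a code would be MDS (meets Singleton bound).


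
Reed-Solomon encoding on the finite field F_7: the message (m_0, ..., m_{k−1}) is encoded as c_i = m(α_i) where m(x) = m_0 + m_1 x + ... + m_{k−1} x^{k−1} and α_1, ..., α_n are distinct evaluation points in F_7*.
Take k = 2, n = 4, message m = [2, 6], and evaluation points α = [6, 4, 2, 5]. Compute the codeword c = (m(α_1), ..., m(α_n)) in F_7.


c = [3, 5, 0, 4]

Message polynomial: m(x) = 2 + 6·x (mod 7).
For each evaluation point α_i, compute m(α_i) mod 7:
  α_1 = 6: Horner steps 6 → 3, so m(6) = 3.
  α_2 = 4: Horner steps 6 → 5, so m(4) = 5.
  α_3 = 2: Horner steps 6 → 0, so m(2) = 0.
  α_4 = 5: Horner steps 6 → 4, so m(5) = 4.
Codeword c = [3, 5, 0, 4] ∈ F_7^4.


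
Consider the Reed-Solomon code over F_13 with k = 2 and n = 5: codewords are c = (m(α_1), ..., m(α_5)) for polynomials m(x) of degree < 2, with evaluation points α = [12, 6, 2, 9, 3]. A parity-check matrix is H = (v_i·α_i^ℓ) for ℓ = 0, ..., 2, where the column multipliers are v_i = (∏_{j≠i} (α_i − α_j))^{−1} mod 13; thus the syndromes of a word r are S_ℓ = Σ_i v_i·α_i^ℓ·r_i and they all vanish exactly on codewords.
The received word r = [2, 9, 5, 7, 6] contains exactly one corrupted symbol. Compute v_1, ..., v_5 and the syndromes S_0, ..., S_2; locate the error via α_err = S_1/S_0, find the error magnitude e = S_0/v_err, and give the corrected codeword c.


S = (5, 6, 2), error at position 4, error magnitude e = 8, c = [2, 9, 5, 12, 6].

Step 1: column multipliers v_i = (∏_{j≠i}(α_i − α_j))^{−1} mod 13.
  i = 1 (α = 12): (12−6)(12−2)(12−9)(12−3) = 6·10·3·9 = 1620 ≡ 8, so v_1 = 8^{−1} = 5 (mod 13).
  i = 2 (α = 6): (6−12)(6−2)(6−9)(6−3) = (−6)·4·(−3)·3 = 216 ≡ 8, so v_2 = 8^{−1} = 5 (mod 13).
  i = 3 (α = 2): (2−12)(2−6)(2−9)(2−3) = (−10)·(−4)·(−7)·(−1) = 280 ≡ 7, so v_3 = 7^{−1} = 2 (mod 13).
  i = 4 (α = 9): (9−12)(9−6)(9−2)(9−3) = (−3)·3·7·6 = −378 ≡ 12, so v_4 = 12^{−1} = 12 (mod 13).
  i = 5 (α = 3): (3−12)(3−6)(3−2)(3−9) = (−9)·(−3)·1·(−6) = −162 ≡ 7, so v_5 = 7^{−1} = 2 (mod 13).
  v = [5, 5, 2, 12, 2].
Step 2: syndromes of r = [2, 9, 5, 7, 6] (all sums mod 13).
  S_0 = Σ v_i r_i = 5·2 + 5·9 + 2·5 + 12·7 + 2·6 = 161 ≡ 5.
  S_1 = Σ v_i α_i r_i = 5·12·2 + 5·6·9 + 2·2·5 + 12·9·7 + 2·3·6 = 1202 ≡ 6.
  α_i^2 mod 13 = [1, 10, 4, 3, 9].
  S_2 = Σ v_i α_i^2 r_i = 5·1·2 + 5·10·9 + 2·4·5 + 12·3·7 + 2·9·6 = 860 ≡ 2.
  S = (5, 6, 2) ≠ 0, so r is not a codeword (an error is present).
Step 3: locate the error. For a single error e at position i, S_ℓ = v_i·e·α_i^ℓ, so α_err = S_1/S_0.
  S_0^{−1} = 5^{−1} = 8 (mod 13), so α_err = 6·8 = 48 ≡ 9 = α_4. Error position i = 4.
  Consistency check: S_2/S_1 = 2·11 = 22 ≡ 9 = α_err ✓ (single-error assumption holds).
Step 4: error magnitude e = S_0/v_4 = S_0·∏_{j≠4}(α_4 − α_j) = 5·12 = 60 ≡ 8 (mod 13).
Step 5: correct position 4: c_4 = r_4 − e = 7 − 8 ≡ 12 (mod 13). Hence c = [2, 9, 5, 12, 6].
  Check: interpolating c through the α_i gives m(x) = 3 + 1·x (degree < 2) with m(α_i) = c_i for every i, so c is indeed a codeword.


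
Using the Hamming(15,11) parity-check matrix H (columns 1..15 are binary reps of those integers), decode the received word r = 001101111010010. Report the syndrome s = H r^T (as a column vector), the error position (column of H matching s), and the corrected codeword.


s = (0, 0, 1, 0)^T, error position = 2, corrected codeword c = 011101111010010

Compute s = H r^T mod 2 one row at a time:
  s_1 = 1 + 1 + 0 + 1 + 0 + 0 + 1 + 0 = 4 ≡ 0 (mod 2).
  s_2 = 1 + 0 + 1 + 1 + 0 + 0 + 1 + 0 = 4 ≡ 0 (mod 2).
  s_3 = 0 + 1 + 1 + 1 + 0 + 1 + 1 + 0 = 5 ≡ 1 (mod 2).
  s_4 = 0 + 1 + 0 + 1 + 1 + 1 + 0 + 0 = 4 ≡ 0 (mod 2).
s = (0, 0, 1, 0)^T — this equals column 2 of H (binary 0010), so error is at position 2.
Correct: flip bit 2 of r = 001101111010010 to get c = 011101111010010.


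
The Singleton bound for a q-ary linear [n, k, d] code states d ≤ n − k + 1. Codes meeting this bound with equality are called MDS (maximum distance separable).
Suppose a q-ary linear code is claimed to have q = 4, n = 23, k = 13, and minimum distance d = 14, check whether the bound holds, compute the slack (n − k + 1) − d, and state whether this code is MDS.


Singleton RHS = n − k + 1 = 11, slack = -3, bound violated (no such code; not MDS).

Singleton bound: d ≤ n − k + 1.
Here n = 23, k = 13, so n − k + 1 = 11.
Given d = 14, check d ≤ 11: NO.
Slack = (n − k + 1) − d = -3.
The slack is negative: d = 14 exceeds n − k + 1 = 11 by 3, so the Singleton bound is violated and no linear [23, 13, 14]_4 code can exist. In particular it is not MDS (MDS requires d = n − k + 1 exactly).
Description: the claimed parameters are [23, 13, 14]_4; such a code would be impossible (violates the Singleton bound).


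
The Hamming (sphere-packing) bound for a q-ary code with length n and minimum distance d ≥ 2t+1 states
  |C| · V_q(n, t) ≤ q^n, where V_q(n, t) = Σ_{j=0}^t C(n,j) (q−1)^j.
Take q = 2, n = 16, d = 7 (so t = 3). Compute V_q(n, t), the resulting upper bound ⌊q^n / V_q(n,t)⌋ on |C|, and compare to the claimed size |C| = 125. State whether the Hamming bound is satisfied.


V_q(n, t) = 697, q^n = 65536, Hamming bound = 94, |C| = 125 > bound (violated).

Step 1: Compute V_q(n, t) = Σ_{j=0}^3 C(n, j) (q−1)^j.
  j = 0: C(16,0)·(1)^0 = 1·1 = 1.
  j = 1: C(16,1)·(1)^1 = 16·1 = 16.
  j = 2: C(16,2)·(1)^2 = 120·1 = 120.
  j = 3: C(16,3)·(1)^3 = 560·1 = 560.
  V_q(n, t) = 1 + 16 + 120 + 560 = 697.
Step 2: q^n = 2^16 = 65536.
Step 3: Hamming bound ⌊q^n / V_q(n,t)⌋ = ⌊65536/697⌋ = 94.
Step 4: Compare |C| = 125 to 94: violated.
The claimed |C| lies above the Hamming bound, so no 2-ary code of length 16 with d ≥ 7 can have 125 codewords.


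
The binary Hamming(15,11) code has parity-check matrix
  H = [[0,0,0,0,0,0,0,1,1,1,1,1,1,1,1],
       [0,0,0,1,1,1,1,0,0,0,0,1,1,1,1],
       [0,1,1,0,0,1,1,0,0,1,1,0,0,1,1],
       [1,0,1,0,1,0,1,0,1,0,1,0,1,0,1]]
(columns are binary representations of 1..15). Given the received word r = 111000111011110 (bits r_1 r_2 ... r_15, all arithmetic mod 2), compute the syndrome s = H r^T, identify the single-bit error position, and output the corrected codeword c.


s = (0, 0, 1, 0)^T, error position = 2, corrected codeword c = 101000111011110

Compute s = H r^T mod 2 one row at a time:
  s_1 = 1 + 1 + 0 + 1 + 1 + 1 + 1 + 0 = 6 ≡ 0 (mod 2).
  s_2 = 0 + 0 + 0 + 1 + 1 + 1 + 1 + 0 = 4 ≡ 0 (mod 2).
  s_3 = 1 + 1 + 0 + 1 + 0 + 1 + 1 + 0 = 5 ≡ 1 (mod 2).
  s_4 = 1 + 1 + 0 + 1 + 1 + 1 + 1 + 0 = 6 ≡ 0 (mod 2).
s = (0, 0, 1, 0)^T — this equals column 2 of H (binary 0010), so error is at position 2.
Correct: flip bit 2 of r = 111000111011110 to get c = 101000111011110.


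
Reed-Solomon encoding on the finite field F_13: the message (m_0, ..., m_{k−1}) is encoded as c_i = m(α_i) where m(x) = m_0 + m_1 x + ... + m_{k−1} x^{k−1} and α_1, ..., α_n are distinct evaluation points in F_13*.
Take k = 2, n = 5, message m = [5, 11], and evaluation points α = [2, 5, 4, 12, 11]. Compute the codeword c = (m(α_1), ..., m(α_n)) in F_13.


c = [1, 8, 10, 7, 9]

Message polynomial: m(x) = 5 + 11·x (mod 13).
For each evaluation point α_i, compute m(α_i) mod 13:
  α_1 = 2: Horner steps 11 → 1, so m(2) = 1.
  α_2 = 5: Horner steps 11 → 8, so m(5) = 8.
  α_3 = 4: Horner steps 11 → 10, so m(4) = 10.
  α_4 = 12: Horner steps 11 → 7, so m(12) = 7.
  α_5 = 11: Horner steps 11 → 9, so m(11) = 9.
Codeword c = [1, 8, 10, 7, 9] ∈ F_13^5.


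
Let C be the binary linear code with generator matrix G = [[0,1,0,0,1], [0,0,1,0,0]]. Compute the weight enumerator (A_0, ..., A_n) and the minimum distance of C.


Weight distribution: A_0 = 1, A_1 = 1, A_2 = 1, A_3 = 1. Minimum distance d = 1.

Enumerate all 2^2 = 4 messages m ∈ F_2^2.
For each, compute codeword c = mG in F_2^5, then tally its weight.
  m = 00 → c = 00000, weight = 0.
  m = 10 → c = 01001, weight = 2.
  m = 01 → c = 00100, weight = 1.
  m = 11 → c = 01101, weight = 3.
Tally weights:
  weight 0: 1 codewords.
  weight 1: 1 codewords.
  weight 2: 1 codewords.
  weight 3: 1 codewords.
Minimum distance d = smallest w > 0 with A_w > 0 = 1.
Sanity: Σ A_w = 4 = 2^2 = 4 ✓.


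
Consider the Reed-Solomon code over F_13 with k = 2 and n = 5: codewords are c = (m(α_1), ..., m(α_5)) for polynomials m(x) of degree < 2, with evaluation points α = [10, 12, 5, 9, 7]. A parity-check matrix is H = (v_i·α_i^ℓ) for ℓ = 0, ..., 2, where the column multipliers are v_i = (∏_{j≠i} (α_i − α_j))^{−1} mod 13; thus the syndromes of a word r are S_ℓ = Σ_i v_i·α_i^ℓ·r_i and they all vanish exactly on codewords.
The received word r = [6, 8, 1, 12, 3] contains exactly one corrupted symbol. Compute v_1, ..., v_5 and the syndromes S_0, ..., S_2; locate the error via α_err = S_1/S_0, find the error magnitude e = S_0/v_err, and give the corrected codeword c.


S = (3, 1, 9), error at position 4, error magnitude e = 7, c = [6, 8, 1, 5, 3].

Step 1: column multipliers v_i = (∏_{j≠i}(α_i − α_j))^{−1} mod 13.
  i = 1 (α = 10): (10−12)(10−5)(10−9)(10−7) = (−2)·5·1·3 = −30 ≡ 9, so v_1 = 9^{−1} = 3 (mod 13).
  i = 2 (α = 12): (12−10)(12−5)(12−9)(12−7) = 2·7·3·5 = 210 ≡ 2, so v_2 = 2^{−1} = 7 (mod 13).
  i = 3 (α = 5): (5−10)(5−12)(5−9)(5−7) = (−5)·(−7)·(−4)·(−2) = 280 ≡ 7, so v_3 = 7^{−1} = 2 (mod 13).
  i = 4 (α = 9): (9−10)(9−12)(9−5)(9−7) = (−1)·(−3)·4·2 = 24 ≡ 11, so v_4 = 11^{−1} = 6 (mod 13).
  i = 5 (α = 7): (7−10)(7−12)(7−5)(7−9) = (−3)·(−5)·2·(−2) = −60 ≡ 5, so v_5 = 5^{−1} = 8 (mod 13).
  v = [3, 7, 2, 6, 8].
Step 2: syndromes of r = [6, 8, 1, 12, 3] (all sums mod 13).
  S_0 = Σ v_i r_i = 3·6 + 7·8 + 2·1 + 6·12 + 8·3 = 172 ≡ 3.
  S_1 = Σ v_i α_i r_i = 3·10·6 + 7·12·8 + 2·5·1 + 6·9·12 + 8·7·3 = 1678 ≡ 1.
  α_i^2 mod 13 = [9, 1, 12, 3, 10].
  S_2 = Σ v_i α_i^2 r_i = 3·9·6 + 7·1·8 + 2·12·1 + 6·3·12 + 8·10·3 = 698 ≡ 9.
  S = (3, 1, 9) ≠ 0, so r is not a codeword (an error is present).
Step 3: locate the error. For a single error e at position i, S_ℓ = v_i·e·α_i^ℓ, so α_err = S_1/S_0.
  S_0^{−1} = 3^{−1} = 9 (mod 13), so α_err = 1·9 = 9 ≡ 9 = α_4. Error position i = 4.
  Consistency check: S_2/S_1 = 9·1 = 9 ≡ 9 = α_err ✓ (single-error assumption holds).
Step 4: error magnitude e = S_0/v_4 = S_0·∏_{j≠4}(α_4 − α_j) = 3·11 = 33 ≡ 7 (mod 13).
Step 5: correct position 4: c_4 = r_4 − e = 12 − 7 ≡ 5 (mod 13). Hence c = [6, 8, 1, 5, 3].
  Check: interpolating c through the α_i gives m(x) = 9 + 1·x (degree < 2) with m(α_i) = c_i for every i, so c is indeed a codeword.


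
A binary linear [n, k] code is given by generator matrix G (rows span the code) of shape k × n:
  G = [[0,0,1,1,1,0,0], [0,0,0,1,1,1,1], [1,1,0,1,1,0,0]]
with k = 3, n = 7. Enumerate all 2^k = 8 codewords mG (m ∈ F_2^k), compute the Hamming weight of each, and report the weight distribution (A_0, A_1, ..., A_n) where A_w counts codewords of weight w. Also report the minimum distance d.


Weight distribution: A_0 = 1, A_3 = 3, A_4 = 3, A_7 = 1. Minimum distance d = 3.

Enumerate all 2^3 = 8 messages m ∈ F_2^3.
For each, compute codeword c = mG in F_2^7, then tally its weight.
  m = 000 → c = 0000000, weight = 0.
  m = 100 → c = 0011100, weight = 3.
  m = 010 → c = 0001111, weight = 4.
  m = 110 → c = 0010011, weight = 3.
  m = 001 → c = 1101100, weight = 4.
  m = 101 → c = 1110000, weight = 3.
  m = 011 → c = 1100011, weight = 4.
  m = 111 → c = 1111111, weight = 7.
Tally weights:
  weight 0: 1 codewords.
  weight 3: 3 codewords.
  weight 4: 3 codewords.
  weight 7: 1 codewords.
Minimum distance d = smallest w > 0 with A_w > 0 = 3.
Sanity: Σ A_w = 8 = 2^3 = 8 ✓.


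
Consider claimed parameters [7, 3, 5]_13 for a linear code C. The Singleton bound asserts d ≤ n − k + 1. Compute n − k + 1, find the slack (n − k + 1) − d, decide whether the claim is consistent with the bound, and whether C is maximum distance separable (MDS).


Singleton RHS = n − k + 1 = 5, slack = 0, bound satisfied, MDS.

Singleton bound: d ≤ n − k + 1.
Here n = 7, k = 3, so n − k + 1 = 5.
Given d = 5, check d ≤ 5: YES.
Slack = (n − k + 1) − d = 0.
The code is MDS (slack = 0).
Description: the claimed parameters are [7, 3, 5]_13; such a code would be MDS (meets Singleton bound).


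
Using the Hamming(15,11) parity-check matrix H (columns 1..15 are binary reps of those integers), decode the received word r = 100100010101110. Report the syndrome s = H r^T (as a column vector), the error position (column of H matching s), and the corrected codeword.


s = (1, 0, 0, 0)^T, error position = 8, corrected codeword c = 100100000101110

Compute s = H r^T mod 2 one row at a time:
  s_1 = 1 + 0 + 1 + 0 + 1 + 1 + 1 + 0 = 5 ≡ 1 (mod 2).
  s_2 = 1 + 0 + 0 + 0 + 1 + 1 + 1 + 0 = 4 ≡ 0 (mod 2).
  s_3 = 0 + 0 + 0 + 0 + 1 + 0 + 1 + 0 = 2 ≡ 0 (mod 2).
  s_4 = 1 + 0 + 0 + 0 + 0 + 0 + 1 + 0 = 2 ≡ 0 (mod 2).
s = (1, 0, 0, 0)^T — this equals column 8 of H (binary 1000), so error is at position 8.
Correct: flip bit 8 of r = 100100010101110 to get c = 100100000101110.


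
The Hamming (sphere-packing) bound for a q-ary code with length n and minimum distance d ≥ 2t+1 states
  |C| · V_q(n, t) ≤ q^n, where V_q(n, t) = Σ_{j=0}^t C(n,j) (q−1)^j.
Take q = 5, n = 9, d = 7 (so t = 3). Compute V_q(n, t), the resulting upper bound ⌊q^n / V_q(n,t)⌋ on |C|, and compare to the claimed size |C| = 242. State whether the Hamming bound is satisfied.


V_q(n, t) = 5989, q^n = 1953125, Hamming bound = 326, |C| = 242 ≤ bound (satisfied).

Step 1: Compute V_q(n, t) = Σ_{j=0}^3 C(n, j) (q−1)^j.
  j = 0: C(9,0)·(4)^0 = 1·1 = 1.
  j = 1: C(9,1)·(4)^1 = 9·4 = 36.
  j = 2: C(9,2)·(4)^2 = 36·16 = 576.
  j = 3: C(9,3)·(4)^3 = 84·64 = 5376.
  V_q(n, t) = 1 + 36 + 576 + 5376 = 5989.
Step 2: q^n = 5^9 = 1953125.
Step 3: Hamming bound ⌊q^n / V_q(n,t)⌋ = ⌊1953125/5989⌋ = 326.
Step 4: Compare |C| = 242 to 326: satisfied.
The claimed |C| lies below the Hamming bound.


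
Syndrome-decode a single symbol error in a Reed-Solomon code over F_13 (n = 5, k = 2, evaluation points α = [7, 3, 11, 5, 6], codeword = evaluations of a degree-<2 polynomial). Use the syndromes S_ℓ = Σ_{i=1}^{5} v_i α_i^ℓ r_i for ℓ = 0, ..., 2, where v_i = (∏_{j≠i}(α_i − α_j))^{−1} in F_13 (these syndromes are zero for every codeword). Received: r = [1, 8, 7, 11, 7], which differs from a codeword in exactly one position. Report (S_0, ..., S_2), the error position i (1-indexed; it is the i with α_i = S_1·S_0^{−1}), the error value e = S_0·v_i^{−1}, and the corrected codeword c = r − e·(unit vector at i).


S = (7, 3, 5), error at position 5, error magnitude e = 1, c = [1, 8, 7, 11, 6].

Step 1: column multipliers v_i = (∏_{j≠i}(α_i − α_j))^{−1} mod 13.
  i = 1 (α = 7): (7−3)(7−11)(7−5)(7−6) = 4·(−4)·2·1 = −32 ≡ 7, so v_1 = 7^{−1} = 2 (mod 13).
  i = 2 (α = 3): (3−7)(3−11)(3−5)(3−6) = (−4)·(−8)·(−2)·(−3) = 192 ≡ 10, so v_2 = 10^{−1} = 4 (mod 13).
  i = 3 (α = 11): (11−7)(11−3)(11−5)(11−6) = 4·8·6·5 = 960 ≡ 11, so v_3 = 11^{−1} = 6 (mod 13).
  i = 4 (α = 5): (5−7)(5−3)(5−11)(5−6) = (−2)·2·(−6)·(−1) = −24 ≡ 2, so v_4 = 2^{−1} = 7 (mod 13).
  i = 5 (α = 6): (6−7)(6−3)(6−11)(6−5) = (−1)·3·(−5)·1 = 15 ≡ 2, so v_5 = 2^{−1} = 7 (mod 13).
  v = [2, 4, 6, 7, 7].
Step 2: syndromes of r = [1, 8, 7, 11, 7] (all sums mod 13).
  S_0 = Σ v_i r_i = 2·1 + 4·8 + 6·7 + 7·11 + 7·7 = 202 ≡ 7.
  S_1 = Σ v_i α_i r_i = 2·7·1 + 4·3·8 + 6·11·7 + 7·5·11 + 7·6·7 = 1251 ≡ 3.
  α_i^2 mod 13 = [10, 9, 4, 12, 10].
  S_2 = Σ v_i α_i^2 r_i = 2·10·1 + 4·9·8 + 6·4·7 + 7·12·11 + 7·10·7 = 1890 ≡ 5.
  S = (7, 3, 5) ≠ 0, so r is not a codeword (an error is present).
Step 3: locate the error. For a single error e at position i, S_ℓ = v_i·e·α_i^ℓ, so α_err = S_1/S_0.
  S_0^{−1} = 7^{−1} = 2 (mod 13), so α_err = 3·2 = 6 ≡ 6 = α_5. Error position i = 5.
  Consistency check: S_2/S_1 = 5·9 = 45 ≡ 6 = α_err ✓ (single-error assumption holds).
Step 4: error magnitude e = S_0/v_5 = S_0·∏_{j≠5}(α_5 − α_j) = 7·2 = 14 ≡ 1 (mod 13).
Step 5: correct position 5: c_5 = r_5 − e = 7 − 1 ≡ 6 (mod 13). Hence c = [1, 8, 7, 11, 6].
  Check: interpolating c through the α_i gives m(x) = 10 + 8·x (degree < 2) with m(α_i) = c_i for every i, so c is indeed a codeword.


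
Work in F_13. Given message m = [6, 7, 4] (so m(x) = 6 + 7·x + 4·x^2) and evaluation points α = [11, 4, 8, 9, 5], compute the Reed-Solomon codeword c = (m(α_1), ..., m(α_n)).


c = [8, 7, 6, 3, 11]

Message polynomial: m(x) = 6 + 7·x + 4·x^2 (mod 13).
For each evaluation point α_i, compute m(α_i) mod 13:
  α_1 = 11: Horner steps 4 → 12 → 8, so m(11) = 8.
  α_2 = 4: Horner steps 4 → 10 → 7, so m(4) = 7.
  α_3 = 8: Horner steps 4 → 0 → 6, so m(8) = 6.
  α_4 = 9: Horner steps 4 → 4 → 3, so m(9) = 3.
  α_5 = 5: Horner steps 4 → 1 → 11, so m(5) = 11.
Codeword c = [8, 7, 6, 3, 11] ∈ F_13^5.


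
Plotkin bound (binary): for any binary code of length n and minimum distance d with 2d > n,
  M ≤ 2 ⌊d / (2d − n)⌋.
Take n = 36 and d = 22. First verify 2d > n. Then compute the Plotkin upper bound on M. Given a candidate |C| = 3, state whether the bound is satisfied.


Plotkin bound M ≤ 4; given |C| = 3 ≤ bound (satisfied).

Check applicability: 2d = 44, n = 36.
2d − n = 8 > 0, so Plotkin applies.
Compute d/(2d−n) = 22/8 ≈ 2.7500.
⌊d/(2d−n)⌋ = 2.
Plotkin bound: M ≤ 2·2 = 4.
Given |C| = 3, check: satisfied.
This |C| is below the Plotkin bound.


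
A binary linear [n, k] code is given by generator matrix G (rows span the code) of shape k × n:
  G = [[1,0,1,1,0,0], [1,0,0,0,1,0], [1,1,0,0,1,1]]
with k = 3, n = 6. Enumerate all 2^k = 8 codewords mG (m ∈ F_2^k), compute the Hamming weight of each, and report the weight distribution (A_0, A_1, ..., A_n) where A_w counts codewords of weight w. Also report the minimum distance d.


Weight distribution: A_0 = 1, A_2 = 2, A_3 = 2, A_4 = 1, A_5 = 2. Minimum distance d = 2.

Enumerate all 2^3 = 8 messages m ∈ F_2^3.
For each, compute codeword c = mG in F_2^6, then tally its weight.
  m = 000 → c = 000000, weight = 0.
  m = 100 → c = 101100, weight = 3.
  m = 010 → c = 100010, weight = 2.
  m = 110 → c = 001110, weight = 3.
  m = 001 → c = 110011, weight = 4.
  m = 101 → c = 011111, weight = 5.
  m = 011 → c = 010001, weight = 2.
  m = 111 → c = 111101, weight = 5.
Tally weights:
  weight 0: 1 codewords.
  weight 2: 2 codewords.
  weight 3: 2 codewords.
  weight 4: 1 codewords.
  weight 5: 2 codewords.
Minimum distance d = smallest w > 0 with A_w > 0 = 2.
Sanity: Σ A_w = 8 = 2^3 = 8 ✓.


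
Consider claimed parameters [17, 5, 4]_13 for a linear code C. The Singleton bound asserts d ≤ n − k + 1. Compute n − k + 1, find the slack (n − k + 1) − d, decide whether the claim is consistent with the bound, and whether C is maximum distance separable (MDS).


Singleton RHS = n − k + 1 = 13, slack = 9, bound satisfied, not MDS.

Singleton bound: d ≤ n − k + 1.
Here n = 17, k = 5, so n − k + 1 = 13.
Given d = 4, check d ≤ 13: YES.
Slack = (n − k + 1) − d = 9.
The code is NOT MDS (slack = 9 > 0).
Description: the claimed parameters are [17, 5, 4]_13; such a code would be non-MDS.


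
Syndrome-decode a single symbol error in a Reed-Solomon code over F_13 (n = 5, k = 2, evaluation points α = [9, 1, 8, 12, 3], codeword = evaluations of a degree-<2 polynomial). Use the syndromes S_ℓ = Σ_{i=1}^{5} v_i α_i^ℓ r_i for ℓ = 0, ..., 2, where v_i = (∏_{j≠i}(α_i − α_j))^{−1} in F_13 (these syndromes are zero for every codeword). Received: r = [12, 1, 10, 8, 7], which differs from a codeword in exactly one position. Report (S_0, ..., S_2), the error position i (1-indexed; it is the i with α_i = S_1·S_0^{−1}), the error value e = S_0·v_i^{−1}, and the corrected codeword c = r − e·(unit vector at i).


S = (4, 6, 9), error at position 3, error magnitude e = 1, c = [12, 1, 9, 8, 7].

Step 1: column multipliers v_i = (∏_{j≠i}(α_i − α_j))^{−1} mod 13.
  i = 1 (α = 9): (9−1)(9−8)(9−12)(9−3) = 8·1·(−3)·6 = −144 ≡ 12, so v_1 = 12^{−1} = 12 (mod 13).
  i = 2 (α = 1): (1−9)(1−8)(1−12)(1−3) = (−8)·(−7)·(−11)·(−2) = 1232 ≡ 10, so v_2 = 10^{−1} = 4 (mod 13).
  i = 3 (α = 8): (8−9)(8−1)(8−12)(8−3) = (−1)·7·(−4)·5 = 140 ≡ 10, so v_3 = 10^{−1} = 4 (mod 13).
  i = 4 (α = 12): (12−9)(12−1)(12−8)(12−3) = 3·11·4·9 = 1188 ≡ 5, so v_4 = 5^{−1} = 8 (mod 13).
  i = 5 (α = 3): (3−9)(3−1)(3−8)(3−12) = (−6)·2·(−5)·(−9) = −540 ≡ 6, so v_5 = 6^{−1} = 11 (mod 13).
  v = [12, 4, 4, 8, 11].
Step 2: syndromes of r = [12, 1, 10, 8, 7] (all sums mod 13).
  S_0 = Σ v_i r_i = 12·12 + 4·1 + 4·10 + 8·8 + 11·7 = 329 ≡ 4.
  S_1 = Σ v_i α_i r_i = 12·9·12 + 4·1·1 + 4·8·10 + 8·12·8 + 11·3·7 = 2619 ≡ 6.
  α_i^2 mod 13 = [3, 1, 12, 1, 9].
  S_2 = Σ v_i α_i^2 r_i = 12·3·12 + 4·1·1 + 4·12·10 + 8·1·8 + 11·9·7 = 1673 ≡ 9.
  S = (4, 6, 9) ≠ 0, so r is not a codeword (an error is present).
Step 3: locate the error. For a single error e at position i, S_ℓ = v_i·e·α_i^ℓ, so α_err = S_1/S_0.
  S_0^{−1} = 4^{−1} = 10 (mod 13), so α_err = 6·10 = 60 ≡ 8 = α_3. Error position i = 3.
  Consistency check: S_2/S_1 = 9·11 = 99 ≡ 8 = α_err ✓ (single-error assumption holds).
Step 4: error magnitude e = S_0/v_3 = S_0·∏_{j≠3}(α_3 − α_j) = 4·10 = 40 ≡ 1 (mod 13).
Step 5: correct position 3: c_3 = r_3 − e = 10 − 1 ≡ 9 (mod 13). Hence c = [12, 1, 9, 8, 7].
  Check: interpolating c through the α_i gives m(x) = 11 + 3·x (degree < 2) with m(α_i) = c_i for every i, so c is indeed a codeword.


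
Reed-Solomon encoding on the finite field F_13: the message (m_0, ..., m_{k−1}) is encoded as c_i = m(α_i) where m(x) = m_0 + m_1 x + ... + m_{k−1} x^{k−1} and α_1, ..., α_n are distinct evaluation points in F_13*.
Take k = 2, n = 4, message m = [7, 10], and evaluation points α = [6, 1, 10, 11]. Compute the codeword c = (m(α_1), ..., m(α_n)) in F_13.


c = [2, 4, 3, 0]

Message polynomial: m(x) = 7 + 10·x (mod 13).
For each evaluation point α_i, compute m(α_i) mod 13:
  α_1 = 6: Horner steps 10 → 2, so m(6) = 2.
  α_2 = 1: Horner steps 10 → 4, so m(1) = 4.
  α_3 = 10: Horner steps 10 → 3, so m(10) = 3.
  α_4 = 11: Horner steps 10 → 0, so m(11) = 0.
Codeword c = [2, 4, 3, 0] ∈ F_13^4.


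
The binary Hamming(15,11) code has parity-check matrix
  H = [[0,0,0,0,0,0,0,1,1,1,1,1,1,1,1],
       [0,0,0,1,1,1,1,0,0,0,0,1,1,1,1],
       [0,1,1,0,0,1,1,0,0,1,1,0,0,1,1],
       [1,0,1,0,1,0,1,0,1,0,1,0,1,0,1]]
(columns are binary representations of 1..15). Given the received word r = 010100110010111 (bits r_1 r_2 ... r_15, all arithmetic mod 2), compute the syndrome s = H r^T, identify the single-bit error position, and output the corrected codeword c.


s = (1, 1, 1, 0)^T, error position = 14, corrected codeword c = 010100110010101

Compute s = H r^T mod 2 one row at a time:
  s_1 = 1 + 0 + 0 + 1 + 0 + 1 + 1 + 1 = 5 ≡ 1 (mod 2).
  s_2 = 1 + 0 + 0 + 1 + 0 + 1 + 1 + 1 = 5 ≡ 1 (mod 2).
  s_3 = 1 + 0 + 0 + 1 + 0 + 1 + 1 + 1 = 5 ≡ 1 (mod 2).
  s_4 = 0 + 0 + 0 + 1 + 0 + 1 + 1 + 1 = 4 ≡ 0 (mod 2).
s = (1, 1, 1, 0)^T — this equals column 14 of H (binary 1110), so error is at position 14.
Correct: flip bit 14 of r = 010100110010111 to get c = 010100110010101.


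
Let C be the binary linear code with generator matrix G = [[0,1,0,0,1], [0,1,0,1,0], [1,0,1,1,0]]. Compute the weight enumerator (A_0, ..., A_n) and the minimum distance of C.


Weight distribution: A_0 = 1, A_2 = 3, A_3 = 3, A_5 = 1. Minimum distance d = 2.

Enumerate all 2^3 = 8 messages m ∈ F_2^3.
For each, compute codeword c = mG in F_2^5, then tally its weight.
  m = 000 → c = 00000, weight = 0.
  m = 100 → c = 01001, weight = 2.
  m = 010 → c = 01010, weight = 2.
  m = 110 → c = 00011, weight = 2.
  m = 001 → c = 10110, weight = 3.
  m = 101 → c = 11111, weight = 5.
  m = 011 → c = 11100, weight = 3.
  m = 111 → c = 10101, weight = 3.
Tally weights:
  weight 0: 1 codewords.
  weight 2: 3 codewords.
  weight 3: 3 codewords.
  weight 5: 1 codewords.
Minimum distance d = smallest w > 0 with A_w > 0 = 2.
Sanity: Σ A_w = 8 = 2^3 = 8 ✓.


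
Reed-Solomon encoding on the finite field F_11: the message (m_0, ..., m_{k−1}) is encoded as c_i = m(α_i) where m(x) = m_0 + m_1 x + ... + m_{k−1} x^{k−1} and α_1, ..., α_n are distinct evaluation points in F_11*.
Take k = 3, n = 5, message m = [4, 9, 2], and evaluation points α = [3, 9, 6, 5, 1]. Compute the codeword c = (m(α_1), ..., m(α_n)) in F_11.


c = [5, 5, 9, 0, 4]

Message polynomial: m(x) = 4 + 9·x + 2·x^2 (mod 11).
For each evaluation point α_i, compute m(α_i) mod 11:
  α_1 = 3: Horner steps 2 → 4 → 5, so m(3) = 5.
  α_2 = 9: Horner steps 2 → 5 → 5, so m(9) = 5.
  α_3 = 6: Horner steps 2 → 10 → 9, so m(6) = 9.
  α_4 = 5: Horner steps 2 → 8 → 0, so m(5) = 0.
  α_5 = 1: Horner steps 2 → 0 → 4, so m(1) = 4.
Codeword c = [5, 5, 9, 0, 4] ∈ F_11^5.


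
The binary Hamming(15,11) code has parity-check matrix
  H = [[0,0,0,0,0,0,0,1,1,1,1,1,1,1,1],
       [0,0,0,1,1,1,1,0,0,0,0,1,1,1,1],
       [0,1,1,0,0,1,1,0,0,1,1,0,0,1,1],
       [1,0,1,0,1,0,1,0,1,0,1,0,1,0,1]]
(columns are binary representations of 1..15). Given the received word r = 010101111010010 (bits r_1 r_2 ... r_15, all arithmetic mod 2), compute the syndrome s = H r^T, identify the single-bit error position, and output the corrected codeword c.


s = (0, 0, 1, 1)^T, error position = 3, corrected codeword c = 011101111010010

Compute s = H r^T mod 2 one row at a time:
  s_1 = 1 + 1 + 0 + 1 + 0 + 0 + 1 + 0 = 4 ≡ 0 (mod 2).
  s_2 = 1 + 0 + 1 + 1 + 0 + 0 + 1 + 0 = 4 ≡ 0 (mod 2).
  s_3 = 1 + 0 + 1 + 1 + 0 + 1 + 1 + 0 = 5 ≡ 1 (mod 2).
  s_4 = 0 + 0 + 0 + 1 + 1 + 1 + 0 + 0 = 3 ≡ 1 (mod 2).
s = (0, 0, 1, 1)^T — this equals column 3 of H (binary 0011), so error is at position 3.
Correct: flip bit 3 of r = 010101111010010 to get c = 011101111010010.


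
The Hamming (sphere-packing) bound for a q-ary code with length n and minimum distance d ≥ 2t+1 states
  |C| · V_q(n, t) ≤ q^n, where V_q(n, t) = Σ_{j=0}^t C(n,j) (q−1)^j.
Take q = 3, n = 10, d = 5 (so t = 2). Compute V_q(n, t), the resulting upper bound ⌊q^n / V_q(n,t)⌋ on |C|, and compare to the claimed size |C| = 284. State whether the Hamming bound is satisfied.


V_q(n, t) = 201, q^n = 59049, Hamming bound = 293, |C| = 284 ≤ bound (satisfied).

Step 1: Compute V_q(n, t) = Σ_{j=0}^2 C(n, j) (q−1)^j.
  j = 0: C(10,0)·(2)^0 = 1·1 = 1.
  j = 1: C(10,1)·(2)^1 = 10·2 = 20.
  j = 2: C(10,2)·(2)^2 = 45·4 = 180.
  V_q(n, t) = 1 + 20 + 180 = 201.
Step 2: q^n = 3^10 = 59049.
Step 3: Hamming bound ⌊q^n / V_q(n,t)⌋ = ⌊59049/201⌋ = 293.
Step 4: Compare |C| = 284 to 293: satisfied.
The claimed |C| lies below the Hamming bound.


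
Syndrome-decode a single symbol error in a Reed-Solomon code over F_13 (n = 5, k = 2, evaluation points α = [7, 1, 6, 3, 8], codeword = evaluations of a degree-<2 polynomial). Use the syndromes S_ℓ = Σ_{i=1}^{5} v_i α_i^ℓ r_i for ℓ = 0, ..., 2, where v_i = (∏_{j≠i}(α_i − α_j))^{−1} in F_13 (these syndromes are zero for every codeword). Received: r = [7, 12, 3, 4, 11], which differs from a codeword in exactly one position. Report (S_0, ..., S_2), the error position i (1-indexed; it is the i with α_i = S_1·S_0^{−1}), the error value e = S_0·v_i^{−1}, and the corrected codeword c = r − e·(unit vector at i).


S = (4, 4, 4), error at position 2, error magnitude e = 3, c = [7, 9, 3, 4, 11].

Step 1: column multipliers v_i = (∏_{j≠i}(α_i − α_j))^{−1} mod 13.
  i = 1 (α = 7): (7−1)(7−6)(7−3)(7−8) = 6·1·4·(−1) = −24 ≡ 2, so v_1 = 2^{−1} = 7 (mod 13).
  i = 2 (α = 1): (1−7)(1−6)(1−3)(1−8) = (−6)·(−5)·(−2)·(−7) = 420 ≡ 4, so v_2 = 4^{−1} = 10 (mod 13).
  i = 3 (α = 6): (6−7)(6−1)(6−3)(6−8) = (−1)·5·3·(−2) = 30 ≡ 4, so v_3 = 4^{−1} = 10 (mod 13).
  i = 4 (α = 3): (3−7)(3−1)(3−6)(3−8) = (−4)·2·(−3)·(−5) = −120 ≡ 10, so v_4 = 10^{−1} = 4 (mod 13).
  i = 5 (α = 8): (8−7)(8−1)(8−6)(8−3) = 1·7·2·5 = 70 ≡ 5, so v_5 = 5^{−1} = 8 (mod 13).
  v = [7, 10, 10, 4, 8].
Step 2: syndromes of r = [7, 12, 3, 4, 11] (all sums mod 13).
  S_0 = Σ v_i r_i = 7·7 + 10·12 + 10·3 + 4·4 + 8·11 = 303 ≡ 4.
  S_1 = Σ v_i α_i r_i = 7·7·7 + 10·1·12 + 10·6·3 + 4·3·4 + 8·8·11 = 1395 ≡ 4.
  α_i^2 mod 13 = [10, 1, 10, 9, 12].
  S_2 = Σ v_i α_i^2 r_i = 7·10·7 + 10·1·12 + 10·10·3 + 4·9·4 + 8·12·11 = 2110 ≡ 4.
  S = (4, 4, 4) ≠ 0, so r is not a codeword (an error is present).
Step 3: locate the error. For a single error e at position i, S_ℓ = v_i·e·α_i^ℓ, so α_err = S_1/S_0.
  S_0^{−1} = 4^{−1} = 10 (mod 13), so α_err = 4·10 = 40 ≡ 1 = α_2. Error position i = 2.
  Consistency check: S_2/S_1 = 4·10 = 40 ≡ 1 = α_err ✓ (single-error assumption holds).
Step 4: error magnitude e = S_0/v_2 = S_0·∏_{j≠2}(α_2 − α_j) = 4·4 = 16 ≡ 3 (mod 13).
Step 5: correct position 2: c_2 = r_2 − e = 12 − 3 ≡ 9 (mod 13). Hence c = [7, 9, 3, 4, 11].
  Check: interpolating c through the α_i gives m(x) = 5 + 4·x (degree < 2) with m(α_i) = c_i for every i, so c is indeed a codeword.


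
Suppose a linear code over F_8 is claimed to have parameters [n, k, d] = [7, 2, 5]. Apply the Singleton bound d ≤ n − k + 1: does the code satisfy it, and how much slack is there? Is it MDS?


Singleton RHS = n − k + 1 = 6, slack = 1, bound satisfied, not MDS.

Singleton bound: d ≤ n − k + 1.
Here n = 7, k = 2, so n − k + 1 = 6.
Given d = 5, check d ≤ 6: YES.
Slack = (n − k + 1) − d = 1.
The code is NOT MDS (slack = 1 > 0).
Description: the claimed parameters are [7, 2, 5]_8; such a code would be non-MDS.


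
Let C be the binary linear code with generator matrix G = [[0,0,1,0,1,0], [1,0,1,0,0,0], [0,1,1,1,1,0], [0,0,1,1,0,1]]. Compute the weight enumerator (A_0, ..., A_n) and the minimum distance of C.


Weight distribution: A_0 = 1, A_2 = 4, A_3 = 6, A_4 = 3, A_5 = 2. Minimum distance d = 2.

Enumerate all 2^4 = 16 messages m ∈ F_2^4.
For each, compute codeword c = mG in F_2^6, then tally its weight.
  m = 0000 → c = 000000, weight = 0.
  m = 1000 → c = 001010, weight = 2.
  m = 0100 → c = 101000, weight = 2.
  m = 1100 → c = 100010, weight = 2.
  m = 0010 → c = 011110, weight = 4.
  m = 1010 → c = 010100, weight = 2.
  m = 0110 → c = 110110, weight = 4.
  m = 1110 → c = 111100, weight = 4.
  m = 0001 → c = 001101, weight = 3.
  m = 1001 → c = 000111, weight = 3.
  m = 0101 → c = 100101, weight = 3.
  m = 1101 → c = 101111, weight = 5.
  m = 0011 → c = 010011, weight = 3.
  m = 1011 → c = 011001, weight = 3.
  m = 0111 → c = 111011, weight = 5.
  m = 1111 → c = 110001, weight = 3.
Tally weights:
  weight 0: 1 codewords.
  weight 2: 4 codewords.
  weight 3: 6 codewords.
  weight 4: 3 codewords.
  weight 5: 2 codewords.
Minimum distance d = smallest w > 0 with A_w > 0 = 2.
Sanity: Σ A_w = 16 = 2^4 = 16 ✓.


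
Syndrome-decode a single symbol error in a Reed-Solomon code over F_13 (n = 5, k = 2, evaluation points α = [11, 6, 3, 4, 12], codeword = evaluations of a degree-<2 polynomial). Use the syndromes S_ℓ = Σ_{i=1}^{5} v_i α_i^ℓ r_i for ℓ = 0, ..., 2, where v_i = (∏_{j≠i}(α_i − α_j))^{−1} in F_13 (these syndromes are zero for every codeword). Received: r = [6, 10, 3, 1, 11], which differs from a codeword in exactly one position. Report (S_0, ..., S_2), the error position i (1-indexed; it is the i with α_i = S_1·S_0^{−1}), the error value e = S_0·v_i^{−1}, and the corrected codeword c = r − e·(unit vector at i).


S = (1, 11, 4), error at position 1, error magnitude e = 6, c = [0, 10, 3, 1, 11].

Step 1: column multipliers v_i = (∏_{j≠i}(α_i − α_j))^{−1} mod 13.
  i = 1 (α = 11): (11−6)(11−3)(11−4)(11−12) = 5·8·7·(−1) = −280 ≡ 6, so v_1 = 6^{−1} = 11 (mod 13).
  i = 2 (α = 6): (6−11)(6−3)(6−4)(6−12) = (−5)·3·2·(−6) = 180 ≡ 11, so v_2 = 11^{−1} = 6 (mod 13).
  i = 3 (α = 3): (3−11)(3−6)(3−4)(3−12) = (−8)·(−3)·(−1)·(−9) = 216 ≡ 8, so v_3 = 8^{−1} = 5 (mod 13).
  i = 4 (α = 4): (4−11)(4−6)(4−3)(4−12) = (−7)·(−2)·1·(−8) = −112 ≡ 5, so v_4 = 5^{−1} = 8 (mod 13).
  i = 5 (α = 12): (12−11)(12−6)(12−3)(12−4) = 1·6·9·8 = 432 ≡ 3, so v_5 = 3^{−1} = 9 (mod 13).
  v = [11, 6, 5, 8, 9].
Step 2: syndromes of r = [6, 10, 3, 1, 11] (all sums mod 13).
  S_0 = Σ v_i r_i = 11·6 + 6·10 + 5·3 + 8·1 + 9·11 = 248 ≡ 1.
  S_1 = Σ v_i α_i r_i = 11·11·6 + 6·6·10 + 5·3·3 + 8·4·1 + 9·12·11 = 2351 ≡ 11.
  α_i^2 mod 13 = [4, 10, 9, 3, 1].
  S_2 = Σ v_i α_i^2 r_i = 11·4·6 + 6·10·10 + 5·9·3 + 8·3·1 + 9·1·11 = 1122 ≡ 4.
  S = (1, 11, 4) ≠ 0, so r is not a codeword (an error is present).
Step 3: locate the error. For a single error e at position i, S_ℓ = v_i·e·α_i^ℓ, so α_err = S_1/S_0.
  S_0^{−1} = 1^{−1} = 1 (mod 13), so α_err = 11·1 = 11 ≡ 11 = α_1. Error position i = 1.
  Consistency check: S_2/S_1 = 4·6 = 24 ≡ 11 = α_err ✓ (single-error assumption holds).
Step 4: error magnitude e = S_0/v_1 = S_0·∏_{j≠1}(α_1 − α_j) = 1·6 = 6 ≡ 6 (mod 13).
Step 5: correct position 1: c_1 = r_1 − e = 6 − 6 ≡ 0 (mod 13). Hence c = [0, 10, 3, 1, 11].
  Check: interpolating c through the α_i gives m(x) = 9 + 11·x (degree < 2) with m(α_i) = c_i for every i, so c is indeed a codeword.
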